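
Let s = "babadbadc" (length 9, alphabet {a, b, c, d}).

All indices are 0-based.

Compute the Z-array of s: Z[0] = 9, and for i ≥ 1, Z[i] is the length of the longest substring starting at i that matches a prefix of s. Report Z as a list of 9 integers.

[9, 0, 2, 0, 0, 2, 0, 0, 0]

Z[0]=9
i=1: i≥r, start 0; Z[1]=0
i=2: i≥r, start 0; Z[2]=2 extend→box=[2,4)
i=3: min(r-i=1, Z[1]=0)=0; Z[3]=0
i=4: i≥r, start 0; Z[4]=0
i=5: i≥r, start 0; Z[5]=2 extend→box=[5,7)
i=6: min(r-i=1, Z[1]=0)=0; Z[6]=0
i=7: i≥r, start 0; Z[7]=0
i=8: i≥r, start 0; Z[8]=0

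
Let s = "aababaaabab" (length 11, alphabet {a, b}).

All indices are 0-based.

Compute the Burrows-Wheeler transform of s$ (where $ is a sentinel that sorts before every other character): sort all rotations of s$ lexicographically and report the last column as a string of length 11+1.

bba$bbaaaaaa

rank  rotation      last
    0  $aababaaabab  b
    1  aaabab$aabab  b
    2  aabab$aababa  a
    3  aababaaabab$  $
    4  ab$aababaaab  b
    5  abaaabab$aab  b
    6  abab$aababaa  a
    7  ababaaabab$a  a
    8  b$aababaaaba  a
    9  baaabab$aaba  a
   10  bab$aababaaa  a
   11  babaaabab$aa  a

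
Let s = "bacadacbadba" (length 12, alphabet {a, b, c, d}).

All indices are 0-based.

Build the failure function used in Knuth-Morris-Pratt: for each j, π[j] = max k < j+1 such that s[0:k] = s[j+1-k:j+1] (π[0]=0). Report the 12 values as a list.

[0, 0, 0, 0, 0, 0, 0, 1, 2, 0, 1, 2]

π[0] = 0
j=1 s[j]='a': π[1]=0 (border '')
j=2 s[j]='c': π[2]=0 (border '')
j=3 s[j]='a': π[3]=0 (border '')
j=4 s[j]='d': π[4]=0 (border '')
j=5 s[j]='a': π[5]=0 (border '')
j=6 s[j]='c': π[6]=0 (border '')
j=7 s[j]='b': π[7]=1 (border 'b')
j=8 s[j]='a': π[8]=2 (border 'ba')
j=9 s[j]='d': k: 2→0; π[9]=0 (border '')
j=10 s[j]='b': π[10]=1 (border 'b')
j=11 s[j]='a': π[11]=2 (border 'ba')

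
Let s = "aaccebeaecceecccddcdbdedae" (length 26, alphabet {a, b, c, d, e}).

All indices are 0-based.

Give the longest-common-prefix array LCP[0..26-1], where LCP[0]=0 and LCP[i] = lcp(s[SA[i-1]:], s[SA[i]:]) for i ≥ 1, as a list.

sorted suffixes:
  #0 SA[0]=0  'aaccebeaecceecccddcdbdedae'
  #1 SA[1]=1  'accebeaecceecccddcdbdedae'
  #2 SA[2]=24  'ae'
  #3 SA[3]=7  'aecceecccddcdbdedae'
  #4 SA[4]=20  'bdedae'
  #5 SA[5]=5  'beaecceecccddcdbdedae'
  #6 SA[6]=13  'cccddcdbdedae'
  #7 SA[7]=14  'ccddcdbdedae'
  #8 SA[8]=2  'ccebeaecceecccddcdbdedae'
  #9 SA[9]=9  'cceecccddcdbdedae'
  #10 SA[10]=18  'cdbdedae'
  #11 SA[11]=15  'cddcdbdedae'
  #12 SA[12]=3  'cebeaecceecccddcdbdedae'
  #13 SA[13]=10  'ceecccddcdbdedae'
  #14 SA[14]=23  'dae'
  #15 SA[15]=19  'dbdedae'
  #16 SA[16]=17  'dcdbdedae'
  #17 SA[17]=16  'ddcdbdedae'
  #18 SA[18]=21  'dedae'
  #19 SA[19]=25  'e'
  #20 SA[20]=6  'eaecceecccddcdbdedae'
  #21 SA[21]=4  'ebeaecceecccddcdbdedae'
  #22 SA[22]=12  'ecccddcdbdedae'
  #23 SA[23]=8  'ecceecccddcdbdedae'
  #24 SA[24]=22  'edae'
  #25 SA[25]=11  'eecccddcdbdedae'

SA = [0, 1, 24, 7, 20, 5, 13, 14, 2, 9, 18, 15, 3, 10, 23, 19, 17, 16, 21, 25, 6, 4, 12, 8, 22, 11]
rank  pair      lcp
   1  s[0:],s[1:]  1  'a'
   2  s[1:],s[24:]  1  'a'
   3  s[24:],s[7:]  2  'ae'
   4  s[7:],s[20:]  0  ''
   5  s[20:],s[5:]  1  'b'
   6  s[5:],s[13:]  0  ''
   7  s[13:],s[14:]  2  'cc'
   8  s[14:],s[2:]  2  'cc'
   9  s[2:],s[9:]  3  'cce'
  10  s[9:],s[18:]  1  'c'
  11  s[18:],s[15:]  2  'cd'
  12  s[15:],s[3:]  1  'c'
  13  s[3:],s[10:]  2  'ce'
  14  s[10:],s[23:]  0  ''
  15  s[23:],s[19:]  1  'd'
  16  s[19:],s[17:]  1  'd'
  17  s[17:],s[16:]  1  'd'
  18  s[16:],s[21:]  1  'd'
  19  s[21:],s[25:]  0  ''
  20  s[25:],s[6:]  1  'e'
  21  s[6:],s[4:]  1  'e'
  22  s[4:],s[12:]  1  'e'
  23  s[12:],s[8:]  3  'ecc'
  24  s[8:],s[22:]  1  'e'
  25  s[22:],s[11:]  1  'e'

[0, 1, 1, 2, 0, 1, 0, 2, 2, 3, 1, 2, 1, 2, 0, 1, 1, 1, 1, 0, 1, 1, 1, 3, 1, 1]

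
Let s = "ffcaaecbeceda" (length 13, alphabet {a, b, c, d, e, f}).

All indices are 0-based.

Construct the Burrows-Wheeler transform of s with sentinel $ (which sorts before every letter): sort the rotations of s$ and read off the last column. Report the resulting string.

adcacfeeeabcf$

rank  rotation        last
    0  $ffcaaecbeceda  a
    1  a$ffcaaecbeced  d
    2  aaecbeceda$ffc  c
    3  aecbeceda$ffca  a
    4  beceda$ffcaaec  c
    5  caaecbeceda$ff  f
    6  cbeceda$ffcaae  e
    7  ceda$ffcaaecbe  e
    8  da$ffcaaecbece  e
    9  ecbeceda$ffcaa  a
   10  eceda$ffcaaecb  b
   11  eda$ffcaaecbec  c
   12  fcaaecbeceda$f  f
   13  ffcaaecbeceda$  $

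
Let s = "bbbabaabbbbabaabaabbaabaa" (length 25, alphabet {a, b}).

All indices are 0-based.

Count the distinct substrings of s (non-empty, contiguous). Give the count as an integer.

239

rank | idx | suffix
   0 |  24 | a
   1 |  23 | aa
   2 |  20 | aabaa
   3 |  13 | aabaabbaabaa
   4 |  16 | aabbaabaa
   5 |   5 | aabbbbabaabaabbaabaa
   6 |  21 | abaa
   7 |  11 | abaabaabbaabaa
   8 |  14 | abaabbaabaa
   9 |   3 | abaabbbbabaabaabbaabaa
  10 |  17 | abbaabaa
  11 |   6 | abbbbabaabaabbaabaa
  12 |  22 | baa
  13 |  19 | baabaa
  14 |  12 | baabaabbaabaa
  15 |  15 | baabbaabaa
  16 |   4 | baabbbbabaabaabbaabaa
  17 |  10 | babaabaabbaabaa
  18 |   2 | babaabbbbabaabaabbaabaa
  19 |  18 | bbaabaa
  20 |   9 | bbabaabaabbaabaa
  21 |   1 | bbabaabbbbabaabaabbaabaa
  22 |   8 | bbbabaabaabbaabaa
  23 |   0 | bbbabaabbbbabaabaabbaabaa
  24 |   7 | bbbbabaabaabbaabaa

SA = [24, 23, 20, 13, 16, 5, 21, 11, 14, 3, 17, 6, 22, 19, 12, 15, 4, 10, 2, 18, 9, 1, 8, 0, 7]
[i] adj suffixes → lcp
  [1] 24/23 → 1 ('a')
  [2] 23/20 → 2 ('aa')
  [3] 20/13 → 5 ('aabaa')
  [4] 13/16 → 3 ('aab')
  [5] 16/5 → 4 ('aabb')
  [6] 5/21 → 1 ('a')
  [7] 21/11 → 4 ('abaa')
  [8] 11/14 → 5 ('abaab')
  [9] 14/3 → 6 ('abaabb')
  [10] 3/17 → 2 ('ab')
  [11] 17/6 → 3 ('abb')
  [12] 6/22 → 0 ('')
  [13] 22/19 → 3 ('baa')
  [14] 19/12 → 6 ('baabaa')
  [15] 12/15 → 4 ('baab')
  [16] 15/4 → 5 ('baabb')
  [17] 4/10 → 2 ('ba')
  [18] 10/2 → 6 ('babaab')
  [19] 2/18 → 1 ('b')
  [20] 18/9 → 3 ('bba')
  [21] 9/1 → 7 ('bbabaab')
  [22] 1/8 → 2 ('bb')
  [23] 8/0 → 8 ('bbbabaab')
  [24] 0/7 → 3 ('bbb')

n(n+1)/2 = 25·26/2 = 325
Σ LCP = 0 + 1 + 2 + 5 + 3 + 4 + 1 + 4 + 5 + 6 + 2 + 3 + 0 + 3 + 6 + 4 + 5 + 2 + 6 + 1 + 3 + 7 + 2 + 8 + 3 = 86
distinct = 325 − 86 = 239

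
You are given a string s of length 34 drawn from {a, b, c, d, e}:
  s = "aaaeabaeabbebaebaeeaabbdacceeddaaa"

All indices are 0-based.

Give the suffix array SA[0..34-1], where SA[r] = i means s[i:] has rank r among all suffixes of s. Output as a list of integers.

rank→(start, suffix):
  0 → (33, 'a')
  1 → (32, 'aa')
  2 → (31, 'aaa')
  3 → (0, 'aaaeabaeabbebaebaeeaabbdacceeddaaa')
  4 → (19, 'aabbdacceeddaaa')
  5 → (1, 'aaeabaeabbebaebaeeaabbdacceeddaaa')
  6 → (4, 'abaeabbebaebaeeaabbdacceeddaaa')
  7 → (20, 'abbdacceeddaaa')
  8 → (8, 'abbebaebaeeaabbdacceeddaaa')
  9 → (24, 'acceeddaaa')
  10 → (2, 'aeabaeabbebaebaeeaabbdacceeddaaa')
  11 → (6, 'aeabbebaebaeeaabbdacceeddaaa')
  12 → (13, 'aebaeeaabbdacceeddaaa')
  13 → (16, 'aeeaabbdacceeddaaa')
  14 → (5, 'baeabbebaebaeeaabbdacceeddaaa')
  15 → (12, 'baebaeeaabbdacceeddaaa')
  16 → (15, 'baeeaabbdacceeddaaa')
  17 → (21, 'bbdacceeddaaa')
  18 → (9, 'bbebaebaeeaabbdacceeddaaa')
  19 → (22, 'bdacceeddaaa')
  20 → (10, 'bebaebaeeaabbdacceeddaaa')
  21 → (25, 'cceeddaaa')
  22 → (26, 'ceeddaaa')
  23 → (30, 'daaa')
  24 → (23, 'dacceeddaaa')
  25 → (29, 'ddaaa')
  26 → (18, 'eaabbdacceeddaaa')
  27 → (3, 'eabaeabbebaebaeeaabbdacceeddaaa')
  28 → (7, 'eabbebaebaeeaabbdacceeddaaa')
  29 → (11, 'ebaebaeeaabbdacceeddaaa')
  30 → (14, 'ebaeeaabbdacceeddaaa')
  31 → (28, 'eddaaa')
  32 → (17, 'eeaabbdacceeddaaa')
  33 → (27, 'eeddaaa')

[33, 32, 31, 0, 19, 1, 4, 20, 8, 24, 2, 6, 13, 16, 5, 12, 15, 21, 9, 22, 10, 25, 26, 30, 23, 29, 18, 3, 7, 11, 14, 28, 17, 27]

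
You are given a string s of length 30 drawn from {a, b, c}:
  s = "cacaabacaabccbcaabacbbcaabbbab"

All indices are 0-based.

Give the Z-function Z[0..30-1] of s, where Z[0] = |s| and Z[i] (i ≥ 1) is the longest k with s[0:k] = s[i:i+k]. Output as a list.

Z[0]=30
i=1: fresh scan; Z[1]=0
i=2: fresh scan; Z[2]=2 grow→box=[2,4)
i=3: min(r-i=1, Z[1]=0)=0; Z[3]=0
i=4: fresh scan; Z[4]=0
i=5: fresh scan; Z[5]=0
i=6: fresh scan; Z[6]=0
i=7: fresh scan; Z[7]=2 grow→box=[7,9)
i=8: min(r-i=1, Z[1]=0)=0; Z[8]=0
i=9: fresh scan; Z[9]=0
i=10: fresh scan; Z[10]=0
i=11: fresh scan; Z[11]=1 grow→box=[11,12)
i=12: fresh scan; Z[12]=1 grow→box=[12,13)
i=13: fresh scan; Z[13]=0
i=14: fresh scan; Z[14]=2 grow→box=[14,16)
i=15: min(r-i=1, Z[1]=0)=0; Z[15]=0
i=16: fresh scan; Z[16]=0
i=17: fresh scan; Z[17]=0
i=18: fresh scan; Z[18]=0
i=19: fresh scan; Z[19]=1 grow→box=[19,20)
i=20: fresh scan; Z[20]=0
i=21: fresh scan; Z[21]=0
i=22: fresh scan; Z[22]=2 grow→box=[22,24)
i=23: min(r-i=1, Z[1]=0)=0; Z[23]=0
i=24: fresh scan; Z[24]=0
i=25: fresh scan; Z[25]=0
i=26: fresh scan; Z[26]=0
i=27: fresh scan; Z[27]=0
i=28: fresh scan; Z[28]=0
i=29: fresh scan; Z[29]=0

[30, 0, 2, 0, 0, 0, 0, 2, 0, 0, 0, 1, 1, 0, 2, 0, 0, 0, 0, 1, 0, 0, 2, 0, 0, 0, 0, 0, 0, 0]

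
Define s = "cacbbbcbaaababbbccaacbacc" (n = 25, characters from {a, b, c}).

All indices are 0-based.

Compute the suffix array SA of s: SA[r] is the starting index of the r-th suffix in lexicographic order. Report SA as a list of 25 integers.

[8, 9, 18, 10, 12, 19, 1, 22, 7, 11, 21, 3, 13, 4, 14, 5, 15, 24, 17, 0, 6, 20, 2, 23, 16]

rank→(start, suffix):
  0 → (8, 'aaababbbccaacbacc')
  1 → (9, 'aababbbccaacbacc')
  2 → (18, 'aacbacc')
  3 → (10, 'ababbbccaacbacc')
  4 → (12, 'abbbccaacbacc')
  5 → (19, 'acbacc')
  6 → (1, 'acbbbcbaaababbbccaacbacc')
  7 → (22, 'acc')
  8 → (7, 'baaababbbccaacbacc')
  9 → (11, 'babbbccaacbacc')
  10 → (21, 'bacc')
  11 → (3, 'bbbcbaaababbbccaacbacc')
  12 → (13, 'bbbccaacbacc')
  13 → (4, 'bbcbaaababbbccaacbacc')
  14 → (14, 'bbccaacbacc')
  15 → (5, 'bcbaaababbbccaacbacc')
  16 → (15, 'bccaacbacc')
  17 → (24, 'c')
  18 → (17, 'caacbacc')
  19 → (0, 'cacbbbcbaaababbbccaacbacc')
  20 → (6, 'cbaaababbbccaacbacc')
  21 → (20, 'cbacc')
  22 → (2, 'cbbbcbaaababbbccaacbacc')
  23 → (23, 'cc')
  24 → (16, 'ccaacbacc')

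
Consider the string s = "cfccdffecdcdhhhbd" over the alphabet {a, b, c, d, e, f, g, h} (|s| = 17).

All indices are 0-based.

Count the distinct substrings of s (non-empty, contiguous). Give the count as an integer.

139

sorted suffixes:
  #0 SA[0]=15  'bd'
  #1 SA[1]=2  'ccdffecdcdhhhbd'
  #2 SA[2]=8  'cdcdhhhbd'
  #3 SA[3]=3  'cdffecdcdhhhbd'
  #4 SA[4]=10  'cdhhhbd'
  #5 SA[5]=0  'cfccdffecdcdhhhbd'
  #6 SA[6]=16  'd'
  #7 SA[7]=9  'dcdhhhbd'
  #8 SA[8]=4  'dffecdcdhhhbd'
  #9 SA[9]=11  'dhhhbd'
  #10 SA[10]=7  'ecdcdhhhbd'
  #11 SA[11]=1  'fccdffecdcdhhhbd'
  #12 SA[12]=6  'fecdcdhhhbd'
  #13 SA[13]=5  'ffecdcdhhhbd'
  #14 SA[14]=14  'hbd'
  #15 SA[15]=13  'hhbd'
  #16 SA[16]=12  'hhhbd'

SA = [15, 2, 8, 3, 10, 0, 16, 9, 4, 11, 7, 1, 6, 5, 14, 13, 12]
i: (SA[i-1],SA[i]) lcp shared
  1: (15,2) 0 ''
  2: (2,8) 1 'c'
  3: (8,3) 2 'cd'
  4: (3,10) 2 'cd'
  5: (10,0) 1 'c'
  6: (0,16) 0 ''
  7: (16,9) 1 'd'
  8: (9,4) 1 'd'
  9: (4,11) 1 'd'
  10: (11,7) 0 ''
  11: (7,1) 0 ''
  12: (1,6) 1 'f'
  13: (6,5) 1 'f'
  14: (5,14) 0 ''
  15: (14,13) 1 'h'
  16: (13,12) 2 'hh'

n(n+1)/2 = 17·18/2 = 153
Σ LCP = 0 + 0 + 1 + 2 + 2 + 1 + 0 + 1 + 1 + 1 + 0 + 0 + 1 + 1 + 0 + 1 + 2 = 14
distinct = 153 − 14 = 139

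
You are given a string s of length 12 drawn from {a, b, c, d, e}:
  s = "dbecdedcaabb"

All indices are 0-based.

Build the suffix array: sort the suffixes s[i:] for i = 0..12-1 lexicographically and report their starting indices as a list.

[8, 9, 11, 10, 1, 7, 3, 0, 6, 4, 2, 5]

sorted suffixes:
  #0 SA[0]=8  'aabb'
  #1 SA[1]=9  'abb'
  #2 SA[2]=11  'b'
  #3 SA[3]=10  'bb'
  #4 SA[4]=1  'becdedcaabb'
  #5 SA[5]=7  'caabb'
  #6 SA[6]=3  'cdedcaabb'
  #7 SA[7]=0  'dbecdedcaabb'
  #8 SA[8]=6  'dcaabb'
  #9 SA[9]=4  'dedcaabb'
  #10 SA[10]=2  'ecdedcaabb'
  #11 SA[11]=5  'edcaabb'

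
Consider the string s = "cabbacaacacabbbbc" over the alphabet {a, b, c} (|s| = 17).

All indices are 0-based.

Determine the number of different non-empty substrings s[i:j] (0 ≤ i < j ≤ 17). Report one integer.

124

rank | idx | suffix
   0 |   6 | aacacabbbbc
   1 |   1 | abbacaacacabbbbc
   2 |  11 | abbbbc
   3 |   4 | acaacacabbbbc
   4 |   9 | acabbbbc
   5 |   7 | acacabbbbc
   6 |   3 | bacaacacabbbbc
   7 |   2 | bbacaacacabbbbc
   8 |  12 | bbbbc
   9 |  13 | bbbc
  10 |  14 | bbc
  11 |  15 | bc
  12 |  16 | c
  13 |   5 | caacacabbbbc
  14 |   0 | cabbacaacacabbbbc
  15 |  10 | cabbbbc
  16 |   8 | cacabbbbc

SA = [6, 1, 11, 4, 9, 7, 3, 2, 12, 13, 14, 15, 16, 5, 0, 10, 8]
[i] adj suffixes → lcp
  [1] 6/1 → 1 ('a')
  [2] 1/11 → 3 ('abb')
  [3] 11/4 → 1 ('a')
  [4] 4/9 → 3 ('aca')
  [5] 9/7 → 3 ('aca')
  [6] 7/3 → 0 ('')
  [7] 3/2 → 1 ('b')
  [8] 2/12 → 2 ('bb')
  [9] 12/13 → 3 ('bbb')
  [10] 13/14 → 2 ('bb')
  [11] 14/15 → 1 ('b')
  [12] 15/16 → 0 ('')
  [13] 16/5 → 1 ('c')
  [14] 5/0 → 2 ('ca')
  [15] 0/10 → 4 ('cabb')
  [16] 10/8 → 2 ('ca')

n(n+1)/2 = 17·18/2 = 153
Σ LCP = 0 + 1 + 3 + 1 + 3 + 3 + 0 + 1 + 2 + 3 + 2 + 1 + 0 + 1 + 2 + 4 + 2 = 29
distinct = 153 − 29 = 124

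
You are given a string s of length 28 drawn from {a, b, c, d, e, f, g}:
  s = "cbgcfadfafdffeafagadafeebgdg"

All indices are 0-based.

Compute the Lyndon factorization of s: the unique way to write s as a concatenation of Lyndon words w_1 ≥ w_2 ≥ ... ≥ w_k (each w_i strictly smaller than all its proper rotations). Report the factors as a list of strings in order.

emit factor 1: 'c' (i=0, period=1)
emit factor 2: 'bgcf' (i=1, period=4)
emit factor 3: 'adfafdffeafag' (i=5, period=13)
emit factor 4: 'adafeebgdg' (i=18, period=10)

["c", "bgcf", "adfafdffeafag", "adafeebgdg"]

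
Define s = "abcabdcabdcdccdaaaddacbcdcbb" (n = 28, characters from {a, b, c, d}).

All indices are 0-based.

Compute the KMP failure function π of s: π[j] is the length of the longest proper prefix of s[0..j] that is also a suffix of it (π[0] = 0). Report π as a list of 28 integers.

[0, 0, 0, 1, 2, 0, 0, 1, 2, 0, 0, 0, 0, 0, 0, 1, 1, 1, 0, 0, 1, 0, 0, 0, 0, 0, 0, 0]

π[0] = 0
j=1 s[j]='b': π[1]=0 (border '')
j=2 s[j]='c': π[2]=0 (border '')
j=3 s[j]='a': π[3]=1 (border 'a')
j=4 s[j]='b': π[4]=2 (border 'ab')
j=5 s[j]='d': k: 2→0; π[5]=0 (border '')
j=6 s[j]='c': π[6]=0 (border '')
j=7 s[j]='a': π[7]=1 (border 'a')
j=8 s[j]='b': π[8]=2 (border 'ab')
j=9 s[j]='d': k: 2→0; π[9]=0 (border '')
j=10 s[j]='c': π[10]=0 (border '')
j=11 s[j]='d': π[11]=0 (border '')
j=12 s[j]='c': π[12]=0 (border '')
j=13 s[j]='c': π[13]=0 (border '')
j=14 s[j]='d': π[14]=0 (border '')
j=15 s[j]='a': π[15]=1 (border 'a')
j=16 s[j]='a': k: 1→0; π[16]=1 (border 'a')
j=17 s[j]='a': k: 1→0; π[17]=1 (border 'a')
j=18 s[j]='d': k: 1→0; π[18]=0 (border '')
j=19 s[j]='d': π[19]=0 (border '')
j=20 s[j]='a': π[20]=1 (border 'a')
j=21 s[j]='c': k: 1→0; π[21]=0 (border '')
j=22 s[j]='b': π[22]=0 (border '')
j=23 s[j]='c': π[23]=0 (border '')
j=24 s[j]='d': π[24]=0 (border '')
j=25 s[j]='c': π[25]=0 (border '')
j=26 s[j]='b': π[26]=0 (border '')
j=27 s[j]='b': π[27]=0 (border '')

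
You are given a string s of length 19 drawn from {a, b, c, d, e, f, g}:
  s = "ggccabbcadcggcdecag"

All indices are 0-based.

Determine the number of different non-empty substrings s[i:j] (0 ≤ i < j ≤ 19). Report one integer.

172

rank | idx | suffix
   0 |   4 | abbcadcggcdecag
   1 |   8 | adcggcdecag
   2 |  17 | ag
   3 |   5 | bbcadcggcdecag
   4 |   6 | bcadcggcdecag
   5 |   3 | cabbcadcggcdecag
   6 |   7 | cadcggcdecag
   7 |  16 | cag
   8 |   2 | ccabbcadcggcdecag
   9 |  13 | cdecag
  10 |  10 | cggcdecag
  11 |   9 | dcggcdecag
  12 |  14 | decag
  13 |  15 | ecag
  14 |  18 | g
  15 |   1 | gccabbcadcggcdecag
  16 |  12 | gcdecag
  17 |   0 | ggccabbcadcggcdecag
  18 |  11 | ggcdecag

SA = [4, 8, 17, 5, 6, 3, 7, 16, 2, 13, 10, 9, 14, 15, 18, 1, 12, 0, 11]
rank  pair      lcp
   1  s[4:],s[8:]  1  'a'
   2  s[8:],s[17:]  1  'a'
   3  s[17:],s[5:]  0  ''
   4  s[5:],s[6:]  1  'b'
   5  s[6:],s[3:]  0  ''
   6  s[3:],s[7:]  2  'ca'
   7  s[7:],s[16:]  2  'ca'
   8  s[16:],s[2:]  1  'c'
   9  s[2:],s[13:]  1  'c'
  10  s[13:],s[10:]  1  'c'
  11  s[10:],s[9:]  0  ''
  12  s[9:],s[14:]  1  'd'
  13  s[14:],s[15:]  0  ''
  14  s[15:],s[18:]  0  ''
  15  s[18:],s[1:]  1  'g'
  16  s[1:],s[12:]  2  'gc'
  17  s[12:],s[0:]  1  'g'
  18  s[0:],s[11:]  3  'ggc'

n(n+1)/2 = 19·20/2 = 190
Σ LCP = 0 + 1 + 1 + 0 + 1 + 0 + 2 + 2 + 1 + 1 + 1 + 0 + 1 + 0 + 0 + 1 + 2 + 1 + 3 = 18
distinct = 190 − 18 = 172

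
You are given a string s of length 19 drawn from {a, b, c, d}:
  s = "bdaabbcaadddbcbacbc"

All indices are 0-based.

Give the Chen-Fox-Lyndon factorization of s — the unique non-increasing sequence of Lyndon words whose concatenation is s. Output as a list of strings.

emit factor 1: 'bd' (i=0, period=2)
emit factor 2: 'aabbcaadddbcbacbc' (i=2, period=17)

["bd", "aabbcaadddbcbacbc"]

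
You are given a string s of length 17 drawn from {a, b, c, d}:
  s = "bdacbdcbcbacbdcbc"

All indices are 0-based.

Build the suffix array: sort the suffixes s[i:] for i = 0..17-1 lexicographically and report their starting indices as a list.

[10, 2, 9, 15, 7, 0, 12, 4, 16, 8, 14, 6, 11, 3, 1, 13, 5]

rank | idx | suffix
   0 |  10 | acbdcbc
   1 |   2 | acbdcbcbacbdcbc
   2 |   9 | bacbdcbc
   3 |  15 | bc
   4 |   7 | bcbacbdcbc
   5 |   0 | bdacbdcbcbacbdcbc
   6 |  12 | bdcbc
   7 |   4 | bdcbcbacbdcbc
   8 |  16 | c
   9 |   8 | cbacbdcbc
  10 |  14 | cbc
  11 |   6 | cbcbacbdcbc
  12 |  11 | cbdcbc
  13 |   3 | cbdcbcbacbdcbc
  14 |   1 | dacbdcbcbacbdcbc
  15 |  13 | dcbc
  16 |   5 | dcbcbacbdcbc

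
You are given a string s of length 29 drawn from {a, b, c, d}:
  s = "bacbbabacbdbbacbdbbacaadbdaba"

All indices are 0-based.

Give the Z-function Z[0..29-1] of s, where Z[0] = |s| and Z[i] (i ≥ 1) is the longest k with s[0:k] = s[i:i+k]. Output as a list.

[29, 0, 0, 1, 2, 0, 4, 0, 0, 1, 0, 1, 4, 0, 0, 1, 0, 1, 3, 0, 0, 0, 0, 0, 1, 0, 0, 2, 0]

Z[0]=29
i=1: fresh scan; Z[1]=0
i=2: fresh scan; Z[2]=0
i=3: fresh scan; Z[3]=1 scan→box=[3,4)
i=4: fresh scan; Z[4]=2 scan→box=[4,6)
i=5: min(r-i=1, Z[1]=0)=0; Z[5]=0
i=6: fresh scan; Z[6]=4 scan→box=[6,10)
i=7: min(r-i=3, Z[1]=0)=0; Z[7]=0
i=8: min(r-i=2, Z[2]=0)=0; Z[8]=0
i=9: min(r-i=1, Z[3]=1)=1; Z[9]=1
i=10: fresh scan; Z[10]=0
i=11: fresh scan; Z[11]=1 scan→box=[11,12)
i=12: fresh scan; Z[12]=4 scan→box=[12,16)
i=13: min(r-i=3, Z[1]=0)=0; Z[13]=0
i=14: min(r-i=2, Z[2]=0)=0; Z[14]=0
i=15: min(r-i=1, Z[3]=1)=1; Z[15]=1
i=16: fresh scan; Z[16]=0
i=17: fresh scan; Z[17]=1 scan→box=[17,18)
i=18: fresh scan; Z[18]=3 scan→box=[18,21)
i=19: min(r-i=2, Z[1]=0)=0; Z[19]=0
i=20: min(r-i=1, Z[2]=0)=0; Z[20]=0
i=21: fresh scan; Z[21]=0
i=22: fresh scan; Z[22]=0
i=23: fresh scan; Z[23]=0
i=24: fresh scan; Z[24]=1 scan→box=[24,25)
i=25: fresh scan; Z[25]=0
i=26: fresh scan; Z[26]=0
i=27: fresh scan; Z[27]=2 scan→box=[27,29)
i=28: min(r-i=1, Z[1]=0)=0; Z[28]=0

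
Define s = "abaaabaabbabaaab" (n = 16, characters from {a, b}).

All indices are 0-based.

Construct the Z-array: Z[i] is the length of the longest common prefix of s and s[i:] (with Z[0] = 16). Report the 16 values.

Z[0]=16
i=1: i≥r, start 0; Z[1]=0
i=2: i≥r, start 0; Z[2]=1 extend→box=[2,3)
i=3: i≥r, start 0; Z[3]=1 extend→box=[3,4)
i=4: i≥r, start 0; Z[4]=4 extend→box=[4,8)
i=5: min(r-i=3, Z[1]=0)=0; Z[5]=0
i=6: min(r-i=2, Z[2]=1)=1; Z[6]=1
i=7: min(r-i=1, Z[3]=1)=1; Z[7]=2 extend→box=[7,9)
i=8: min(r-i=1, Z[1]=0)=0; Z[8]=0
i=9: i≥r, start 0; Z[9]=0
i=10: i≥r, start 0; Z[10]=6 extend→box=[10,16)
i=11: min(r-i=5, Z[1]=0)=0; Z[11]=0
i=12: min(r-i=4, Z[2]=1)=1; Z[12]=1
i=13: min(r-i=3, Z[3]=1)=1; Z[13]=1
i=14: min(r-i=2, Z[4]=4)=2; Z[14]=2
i=15: min(r-i=1, Z[5]=0)=0; Z[15]=0

[16, 0, 1, 1, 4, 0, 1, 2, 0, 0, 6, 0, 1, 1, 2, 0]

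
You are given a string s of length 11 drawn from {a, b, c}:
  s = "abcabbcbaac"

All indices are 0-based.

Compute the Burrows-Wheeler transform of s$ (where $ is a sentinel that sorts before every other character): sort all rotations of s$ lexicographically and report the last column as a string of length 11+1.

cbc$acaababb

rank  rotation      last
    0  $abcabbcbaac  c
    1  aac$abcabbcb  b
    2  abbcbaac$abc  c
    3  abcabbcbaac$  $
    4  ac$abcabbcba  a
    5  baac$abcabbc  c
    6  bbcbaac$abca  a
    7  bcabbcbaac$a  a
    8  bcbaac$abcab  b
    9  c$abcabbcbaa  a
   10  cabbcbaac$ab  b
   11  cbaac$abcabb  b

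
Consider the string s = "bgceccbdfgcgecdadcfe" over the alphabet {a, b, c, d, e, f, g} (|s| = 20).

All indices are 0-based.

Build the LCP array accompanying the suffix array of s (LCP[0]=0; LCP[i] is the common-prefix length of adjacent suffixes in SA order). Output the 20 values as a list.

rank→(start, suffix):
  0 → (15, 'adcfe')
  1 → (6, 'bdfgcgecdadcfe')
  2 → (0, 'bgceccbdfgcgecdadcfe')
  3 → (5, 'cbdfgcgecdadcfe')
  4 → (4, 'ccbdfgcgecdadcfe')
  5 → (13, 'cdadcfe')
  6 → (2, 'ceccbdfgcgecdadcfe')
  7 → (17, 'cfe')
  8 → (10, 'cgecdadcfe')
  9 → (14, 'dadcfe')
  10 → (16, 'dcfe')
  11 → (7, 'dfgcgecdadcfe')
  12 → (19, 'e')
  13 → (3, 'eccbdfgcgecdadcfe')
  14 → (12, 'ecdadcfe')
  15 → (18, 'fe')
  16 → (8, 'fgcgecdadcfe')
  17 → (1, 'gceccbdfgcgecdadcfe')
  18 → (9, 'gcgecdadcfe')
  19 → (11, 'gecdadcfe')

SA = [15, 6, 0, 5, 4, 13, 2, 17, 10, 14, 16, 7, 19, 3, 12, 18, 8, 1, 9, 11]
i: (SA[i-1],SA[i]) lcp shared
  1: (15,6) 0 ''
  2: (6,0) 1 'b'
  3: (0,5) 0 ''
  4: (5,4) 1 'c'
  5: (4,13) 1 'c'
  6: (13,2) 1 'c'
  7: (2,17) 1 'c'
  8: (17,10) 1 'c'
  9: (10,14) 0 ''
  10: (14,16) 1 'd'
  11: (16,7) 1 'd'
  12: (7,19) 0 ''
  13: (19,3) 1 'e'
  14: (3,12) 2 'ec'
  15: (12,18) 0 ''
  16: (18,8) 1 'f'
  17: (8,1) 0 ''
  18: (1,9) 2 'gc'
  19: (9,11) 1 'g'

[0, 0, 1, 0, 1, 1, 1, 1, 1, 0, 1, 1, 0, 1, 2, 0, 1, 0, 2, 1]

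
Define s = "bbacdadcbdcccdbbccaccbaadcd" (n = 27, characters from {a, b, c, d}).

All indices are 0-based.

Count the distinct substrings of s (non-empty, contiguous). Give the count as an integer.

342

rank→(start, suffix):
  0 → (22, 'aadcd')
  1 → (18, 'accbaadcd')
  2 → (2, 'acdadcbdcccdbbccaccbaadcd')
  3 → (5, 'adcbdcccdbbccaccbaadcd')
  4 → (23, 'adcd')
  5 → (21, 'baadcd')
  6 → (1, 'bacdadcbdcccdbbccaccbaadcd')
  7 → (0, 'bbacdadcbdcccdbbccaccbaadcd')
  8 → (14, 'bbccaccbaadcd')
  9 → (15, 'bccaccbaadcd')
  10 → (8, 'bdcccdbbccaccbaadcd')
  11 → (17, 'caccbaadcd')
  12 → (20, 'cbaadcd')
  13 → (7, 'cbdcccdbbccaccbaadcd')
  14 → (16, 'ccaccbaadcd')
  15 → (19, 'ccbaadcd')
  16 → (10, 'cccdbbccaccbaadcd')
  17 → (11, 'ccdbbccaccbaadcd')
  18 → (25, 'cd')
  19 → (3, 'cdadcbdcccdbbccaccbaadcd')
  20 → (12, 'cdbbccaccbaadcd')
  21 → (26, 'd')
  22 → (4, 'dadcbdcccdbbccaccbaadcd')
  23 → (13, 'dbbccaccbaadcd')
  24 → (6, 'dcbdcccdbbccaccbaadcd')
  25 → (9, 'dcccdbbccaccbaadcd')
  26 → (24, 'dcd')

SA = [22, 18, 2, 5, 23, 21, 1, 0, 14, 15, 8, 17, 20, 7, 16, 19, 10, 11, 25, 3, 12, 26, 4, 13, 6, 9, 24]
[i] adj suffixes → lcp
  [1] 22/18 → 1 ('a')
  [2] 18/2 → 2 ('ac')
  [3] 2/5 → 1 ('a')
  [4] 5/23 → 3 ('adc')
  [5] 23/21 → 0 ('')
  [6] 21/1 → 2 ('ba')
  [7] 1/0 → 1 ('b')
  [8] 0/14 → 2 ('bb')
  [9] 14/15 → 1 ('b')
  [10] 15/8 → 1 ('b')
  [11] 8/17 → 0 ('')
  [12] 17/20 → 1 ('c')
  [13] 20/7 → 2 ('cb')
  [14] 7/16 → 1 ('c')
  [15] 16/19 → 2 ('cc')
  [16] 19/10 → 2 ('cc')
  [17] 10/11 → 2 ('cc')
  [18] 11/25 → 1 ('c')
  [19] 25/3 → 2 ('cd')
  [20] 3/12 → 2 ('cd')
  [21] 12/26 → 0 ('')
  [22] 26/4 → 1 ('d')
  [23] 4/13 → 1 ('d')
  [24] 13/6 → 1 ('d')
  [25] 6/9 → 2 ('dc')
  [26] 9/24 → 2 ('dc')

n(n+1)/2 = 27·28/2 = 378
Σ LCP = 0 + 1 + 2 + 1 + 3 + 0 + 2 + 1 + 2 + 1 + 1 + 0 + 1 + 2 + 1 + 2 + 2 + 2 + 1 + 2 + 2 + 0 + 1 + 1 + 1 + 2 + 2 = 36
distinct = 378 − 36 = 342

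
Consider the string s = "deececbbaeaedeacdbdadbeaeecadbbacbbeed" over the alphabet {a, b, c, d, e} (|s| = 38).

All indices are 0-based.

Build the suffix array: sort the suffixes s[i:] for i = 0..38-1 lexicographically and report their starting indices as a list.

[31, 14, 27, 19, 8, 10, 23, 30, 7, 29, 6, 33, 17, 21, 34, 26, 5, 32, 15, 3, 37, 18, 28, 16, 20, 12, 0, 13, 9, 22, 25, 4, 2, 36, 11, 24, 1, 35]

rank→(start, suffix):
  0 → (31, 'acbbeed')
  1 → (14, 'acdbdadbeaeecadbbacbbeed')
  2 → (27, 'adbbacbbeed')
  3 → (19, 'adbeaeecadbbacbbeed')
  4 → (8, 'aeaedeacdbdadbeaeecadbbacbbeed')
  5 → (10, 'aedeacdbdadbeaeecadbbacbbeed')
  6 → (23, 'aeecadbbacbbeed')
  7 → (30, 'bacbbeed')
  8 → (7, 'baeaedeacdbdadbeaeecadbbacbbeed')
  9 → (29, 'bbacbbeed')
  10 → (6, 'bbaeaedeacdbdadbeaeecadbbacbbeed')
  11 → (33, 'bbeed')
  12 → (17, 'bdadbeaeecadbbacbbeed')
  13 → (21, 'beaeecadbbacbbeed')
  14 → (34, 'beed')
  15 → (26, 'cadbbacbbeed')
  16 → (5, 'cbbaeaedeacdbdadbeaeecadbbacbbeed')
  17 → (32, 'cbbeed')
  18 → (15, 'cdbdadbeaeecadbbacbbeed')
  19 → (3, 'cecbbaeaedeacdbdadbeaeecadbbacbbeed')
  20 → (37, 'd')
  21 → (18, 'dadbeaeecadbbacbbeed')
  22 → (28, 'dbbacbbeed')
  23 → (16, 'dbdadbeaeecadbbacbbeed')
  24 → (20, 'dbeaeecadbbacbbeed')
  25 → (12, 'deacdbdadbeaeecadbbacbbeed')
  26 → (0, 'deececbbaeaedeacdbdadbeaeecadbbacbbeed')
  27 → (13, 'eacdbdadbeaeecadbbacbbeed')
  28 → (9, 'eaedeacdbdadbeaeecadbbacbbeed')
  29 → (22, 'eaeecadbbacbbeed')
  30 → (25, 'ecadbbacbbeed')
  31 → (4, 'ecbbaeaedeacdbdadbeaeecadbbacbbeed')
  32 → (2, 'ececbbaeaedeacdbdadbeaeecadbbacbbeed')
  33 → (36, 'ed')
  34 → (11, 'edeacdbdadbeaeecadbbacbbeed')
  35 → (24, 'eecadbbacbbeed')
  36 → (1, 'eececbbaeaedeacdbdadbeaeecadbbacbbeed')
  37 → (35, 'eed')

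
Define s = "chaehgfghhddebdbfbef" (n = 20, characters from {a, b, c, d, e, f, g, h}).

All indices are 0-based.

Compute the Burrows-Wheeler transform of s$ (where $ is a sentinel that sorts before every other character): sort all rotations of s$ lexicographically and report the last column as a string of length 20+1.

fhefd$bhddbaebghfcheg

rank  rotation               last
    0  $chaehgfghhddebdbfbef  f
    1  aehgfghhddebdbfbef$ch  h
    2  bdbfbef$chaehgfghhdde  e
    3  bef$chaehgfghhddebdbf  f
    4  bfbef$chaehgfghhddebd  d
    5  chaehgfghhddebdbfbef$  $
    6  dbfbef$chaehgfghhddeb  b
    7  ddebdbfbef$chaehgfghh  h
    8  debdbfbef$chaehgfghhd  d
    9  ebdbfbef$chaehgfghhdd  d
   10  ef$chaehgfghhddebdbfb  b
   11  ehgfghhddebdbfbef$cha  a
   12  f$chaehgfghhddebdbfbe  e
   13  fbef$chaehgfghhddebdb  b
   14  fghhddebdbfbef$chaehg  g
   15  gfghhddebdbfbef$chaeh  h
   16  ghhddebdbfbef$chaehgf  f
   17  haehgfghhddebdbfbef$c  c
   18  hddebdbfbef$chaehgfgh  h
   19  hgfghhddebdbfbef$chae  e
   20  hhddebdbfbef$chaehgfg  g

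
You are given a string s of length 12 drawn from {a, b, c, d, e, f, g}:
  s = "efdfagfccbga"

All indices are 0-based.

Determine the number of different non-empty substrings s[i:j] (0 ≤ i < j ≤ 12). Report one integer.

73

sorted suffixes:
  #0 SA[0]=11  'a'
  #1 SA[1]=4  'agfccbga'
  #2 SA[2]=9  'bga'
  #3 SA[3]=8  'cbga'
  #4 SA[4]=7  'ccbga'
  #5 SA[5]=2  'dfagfccbga'
  #6 SA[6]=0  'efdfagfccbga'
  #7 SA[7]=3  'fagfccbga'
  #8 SA[8]=6  'fccbga'
  #9 SA[9]=1  'fdfagfccbga'
  #10 SA[10]=10  'ga'
  #11 SA[11]=5  'gfccbga'

SA = [11, 4, 9, 8, 7, 2, 0, 3, 6, 1, 10, 5]
rank  pair      lcp
   1  s[11:],s[4:]  1  'a'
   2  s[4:],s[9:]  0  ''
   3  s[9:],s[8:]  0  ''
   4  s[8:],s[7:]  1  'c'
   5  s[7:],s[2:]  0  ''
   6  s[2:],s[0:]  0  ''
   7  s[0:],s[3:]  0  ''
   8  s[3:],s[6:]  1  'f'
   9  s[6:],s[1:]  1  'f'
  10  s[1:],s[10:]  0  ''
  11  s[10:],s[5:]  1  'g'

n(n+1)/2 = 12·13/2 = 78
Σ LCP = 0 + 1 + 0 + 0 + 1 + 0 + 0 + 0 + 1 + 1 + 0 + 1 = 5
distinct = 78 − 5 = 73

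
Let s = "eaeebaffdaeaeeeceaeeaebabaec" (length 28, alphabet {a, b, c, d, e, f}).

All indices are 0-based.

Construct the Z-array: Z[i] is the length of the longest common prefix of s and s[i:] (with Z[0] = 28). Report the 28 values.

Z[0]=28
i=1: fresh scan; Z[1]=0
i=2: fresh scan; Z[2]=1 scan→box=[2,3)
i=3: fresh scan; Z[3]=1 scan→box=[3,4)
i=4: fresh scan; Z[4]=0
i=5: fresh scan; Z[5]=0
i=6: fresh scan; Z[6]=0
i=7: fresh scan; Z[7]=0
i=8: fresh scan; Z[8]=0
i=9: fresh scan; Z[9]=0
i=10: fresh scan; Z[10]=4 scan→box=[10,14)
i=11: min(r-i=3, Z[1]=0)=0; Z[11]=0
i=12: min(r-i=2, Z[2]=1)=1; Z[12]=1
i=13: min(r-i=1, Z[3]=1)=1; Z[13]=1
i=14: fresh scan; Z[14]=1 scan→box=[14,15)
i=15: fresh scan; Z[15]=0
i=16: fresh scan; Z[16]=4 scan→box=[16,20)
i=17: min(r-i=3, Z[1]=0)=0; Z[17]=0
i=18: min(r-i=2, Z[2]=1)=1; Z[18]=1
i=19: min(r-i=1, Z[3]=1)=1; Z[19]=3 scan→box=[19,22)
i=20: min(r-i=2, Z[1]=0)=0; Z[20]=0
i=21: min(r-i=1, Z[2]=1)=1; Z[21]=1
i=22: fresh scan; Z[22]=0
i=23: fresh scan; Z[23]=0
i=24: fresh scan; Z[24]=0
i=25: fresh scan; Z[25]=0
i=26: fresh scan; Z[26]=1 scan→box=[26,27)
i=27: fresh scan; Z[27]=0

[28, 0, 1, 1, 0, 0, 0, 0, 0, 0, 4, 0, 1, 1, 1, 0, 4, 0, 1, 3, 0, 1, 0, 0, 0, 0, 1, 0]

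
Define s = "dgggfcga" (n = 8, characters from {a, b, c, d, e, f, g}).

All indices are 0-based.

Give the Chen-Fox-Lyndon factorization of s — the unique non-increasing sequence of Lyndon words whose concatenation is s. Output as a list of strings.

["dgggf", "cg", "a"]

emit factor 1: 'dgggf' (i=0, period=5)
emit factor 2: 'cg' (i=5, period=2)
emit factor 3: 'a' (i=7, period=1)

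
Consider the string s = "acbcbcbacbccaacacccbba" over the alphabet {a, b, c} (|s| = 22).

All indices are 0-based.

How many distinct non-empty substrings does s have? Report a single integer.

215

rank | idx | suffix
   0 |  21 | a
   1 |  12 | aacacccbba
   2 |  13 | acacccbba
   3 |   0 | acbcbcbacbccaacacccbba
   4 |   7 | acbccaacacccbba
   5 |  15 | acccbba
   6 |  20 | ba
   7 |   6 | bacbccaacacccbba
   8 |  19 | bba
   9 |   4 | bcbacbccaacacccbba
  10 |   2 | bcbcbacbccaacacccbba
  11 |   9 | bccaacacccbba
  12 |  11 | caacacccbba
  13 |  14 | cacccbba
  14 |   5 | cbacbccaacacccbba
  15 |  18 | cbba
  16 |   3 | cbcbacbccaacacccbba
  17 |   1 | cbcbcbacbccaacacccbba
  18 |   8 | cbccaacacccbba
  19 |  10 | ccaacacccbba
  20 |  17 | ccbba
  21 |  16 | cccbba

SA = [21, 12, 13, 0, 7, 15, 20, 6, 19, 4, 2, 9, 11, 14, 5, 18, 3, 1, 8, 10, 17, 16]
[i] adj suffixes → lcp
  [1] 21/12 → 1 ('a')
  [2] 12/13 → 1 ('a')
  [3] 13/0 → 2 ('ac')
  [4] 0/7 → 4 ('acbc')
  [5] 7/15 → 2 ('ac')
  [6] 15/20 → 0 ('')
  [7] 20/6 → 2 ('ba')
  [8] 6/19 → 1 ('b')
  [9] 19/4 → 1 ('b')
  [10] 4/2 → 3 ('bcb')
  [11] 2/9 → 2 ('bc')
  [12] 9/11 → 0 ('')
  [13] 11/14 → 2 ('ca')
  [14] 14/5 → 1 ('c')
  [15] 5/18 → 2 ('cb')
  [16] 18/3 → 2 ('cb')
  [17] 3/1 → 4 ('cbcb')
  [18] 1/8 → 3 ('cbc')
  [19] 8/10 → 1 ('c')
  [20] 10/17 → 2 ('cc')
  [21] 17/16 → 2 ('cc')

n(n+1)/2 = 22·23/2 = 253
Σ LCP = 0 + 1 + 1 + 2 + 4 + 2 + 0 + 2 + 1 + 1 + 3 + 2 + 0 + 2 + 1 + 2 + 2 + 4 + 3 + 1 + 2 + 2 = 38
distinct = 253 − 38 = 215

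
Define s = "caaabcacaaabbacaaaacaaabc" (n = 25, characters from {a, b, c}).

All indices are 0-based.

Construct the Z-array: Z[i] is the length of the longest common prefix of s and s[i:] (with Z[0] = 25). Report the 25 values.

Z[0]=25
i=1: fresh scan; Z[1]=0
i=2: fresh scan; Z[2]=0
i=3: fresh scan; Z[3]=0
i=4: fresh scan; Z[4]=0
i=5: fresh scan; Z[5]=2 extend→box=[5,7)
i=6: min(r-i=1, Z[1]=0)=0; Z[6]=0
i=7: fresh scan; Z[7]=5 extend→box=[7,12)
i=8: min(r-i=4, Z[1]=0)=0; Z[8]=0
i=9: min(r-i=3, Z[2]=0)=0; Z[9]=0
i=10: min(r-i=2, Z[3]=0)=0; Z[10]=0
i=11: min(r-i=1, Z[4]=0)=0; Z[11]=0
i=12: fresh scan; Z[12]=0
i=13: fresh scan; Z[13]=0
i=14: fresh scan; Z[14]=4 extend→box=[14,18)
i=15: min(r-i=3, Z[1]=0)=0; Z[15]=0
i=16: min(r-i=2, Z[2]=0)=0; Z[16]=0
i=17: min(r-i=1, Z[3]=0)=0; Z[17]=0
i=18: fresh scan; Z[18]=0
i=19: fresh scan; Z[19]=6 extend→box=[19,25)
i=20: min(r-i=5, Z[1]=0)=0; Z[20]=0
i=21: min(r-i=4, Z[2]=0)=0; Z[21]=0
i=22: min(r-i=3, Z[3]=0)=0; Z[22]=0
i=23: min(r-i=2, Z[4]=0)=0; Z[23]=0
i=24: min(r-i=1, Z[5]=2)=1; Z[24]=1

[25, 0, 0, 0, 0, 2, 0, 5, 0, 0, 0, 0, 0, 0, 4, 0, 0, 0, 0, 6, 0, 0, 0, 0, 1]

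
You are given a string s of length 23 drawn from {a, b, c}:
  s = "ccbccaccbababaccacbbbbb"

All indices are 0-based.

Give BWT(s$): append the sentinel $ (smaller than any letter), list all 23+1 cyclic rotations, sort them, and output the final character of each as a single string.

rank  rotation                  last
    0  $ccbccaccbababaccacbbbbb  b
    1  ababaccacbbbbb$ccbccaccb  b
    2  abaccacbbbbb$ccbccaccbab  b
    3  acbbbbb$ccbccaccbababacc  c
    4  accacbbbbb$ccbccaccbabab  b
    5  accbababaccacbbbbb$ccbcc  c
    6  b$ccbccaccbababaccacbbbb  b
    7  bababaccacbbbbb$ccbccacc  c
    8  babaccacbbbbb$ccbccaccba  a
    9  baccacbbbbb$ccbccaccbaba  a
   10  bb$ccbccaccbababaccacbbb  b
   11  bbb$ccbccaccbababaccacbb  b
   12  bbbb$ccbccaccbababaccacb  b
   13  bbbbb$ccbccaccbababaccac  c
   14  bccaccbababaccacbbbbb$cc  c
   15  cacbbbbb$ccbccaccbababac  c
   16  caccbababaccacbbbbb$ccbc  c
   17  cbababaccacbbbbb$ccbccac  c
   18  cbbbbb$ccbccaccbababacca  a
   19  cbccaccbababaccacbbbbb$c  c
   20  ccacbbbbb$ccbccaccbababa  a
   21  ccaccbababaccacbbbbb$ccb  b
   22  ccbababaccacbbbbb$ccbcca  a
   23  ccbccaccbababaccacbbbbb$  $

bbbcbcbcaabbbcccccacaba$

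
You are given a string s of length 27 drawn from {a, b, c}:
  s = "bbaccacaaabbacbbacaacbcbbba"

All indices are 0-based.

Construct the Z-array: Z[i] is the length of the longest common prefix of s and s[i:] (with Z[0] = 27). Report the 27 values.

Z[0]=27
i=1: outside box; Z[1]=1 scan→box=[1,2)
i=2: outside box; Z[2]=0
i=3: outside box; Z[3]=0
i=4: outside box; Z[4]=0
i=5: outside box; Z[5]=0
i=6: outside box; Z[6]=0
i=7: outside box; Z[7]=0
i=8: outside box; Z[8]=0
i=9: outside box; Z[9]=0
i=10: outside box; Z[10]=4 scan→box=[10,14)
i=11: min(r-i=3, Z[1]=1)=1; Z[11]=1
i=12: min(r-i=2, Z[2]=0)=0; Z[12]=0
i=13: min(r-i=1, Z[3]=0)=0; Z[13]=0
i=14: outside box; Z[14]=4 scan→box=[14,18)
i=15: min(r-i=3, Z[1]=1)=1; Z[15]=1
i=16: min(r-i=2, Z[2]=0)=0; Z[16]=0
i=17: min(r-i=1, Z[3]=0)=0; Z[17]=0
i=18: outside box; Z[18]=0
i=19: outside box; Z[19]=0
i=20: outside box; Z[20]=0
i=21: outside box; Z[21]=1 scan→box=[21,22)
i=22: outside box; Z[22]=0
i=23: outside box; Z[23]=2 scan→box=[23,25)
i=24: min(r-i=1, Z[1]=1)=1; Z[24]=3 scan→box=[24,27)
i=25: min(r-i=2, Z[1]=1)=1; Z[25]=1
i=26: min(r-i=1, Z[2]=0)=0; Z[26]=0

[27, 1, 0, 0, 0, 0, 0, 0, 0, 0, 4, 1, 0, 0, 4, 1, 0, 0, 0, 0, 0, 1, 0, 2, 3, 1, 0]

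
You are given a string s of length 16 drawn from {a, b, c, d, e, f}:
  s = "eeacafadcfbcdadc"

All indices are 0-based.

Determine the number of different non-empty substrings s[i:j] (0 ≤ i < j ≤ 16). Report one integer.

rank | idx | suffix
   0 |   2 | acafadcfbcdadc
   1 |  13 | adc
   2 |   6 | adcfbcdadc
   3 |   4 | afadcfbcdadc
   4 |  10 | bcdadc
   5 |  15 | c
   6 |   3 | cafadcfbcdadc
   7 |  11 | cdadc
   8 |   8 | cfbcdadc
   9 |  12 | dadc
  10 |  14 | dc
  11 |   7 | dcfbcdadc
  12 |   1 | eacafadcfbcdadc
  13 |   0 | eeacafadcfbcdadc
  14 |   5 | fadcfbcdadc
  15 |   9 | fbcdadc

SA = [2, 13, 6, 4, 10, 15, 3, 11, 8, 12, 14, 7, 1, 0, 5, 9]
i: (SA[i-1],SA[i]) lcp shared
  1: (2,13) 1 'a'
  2: (13,6) 3 'adc'
  3: (6,4) 1 'a'
  4: (4,10) 0 ''
  5: (10,15) 0 ''
  6: (15,3) 1 'c'
  7: (3,11) 1 'c'
  8: (11,8) 1 'c'
  9: (8,12) 0 ''
  10: (12,14) 1 'd'
  11: (14,7) 2 'dc'
  12: (7,1) 0 ''
  13: (1,0) 1 'e'
  14: (0,5) 0 ''
  15: (5,9) 1 'f'

n(n+1)/2 = 16·17/2 = 136
Σ LCP = 0 + 1 + 3 + 1 + 0 + 0 + 1 + 1 + 1 + 0 + 1 + 2 + 0 + 1 + 0 + 1 = 13
distinct = 136 − 13 = 123

123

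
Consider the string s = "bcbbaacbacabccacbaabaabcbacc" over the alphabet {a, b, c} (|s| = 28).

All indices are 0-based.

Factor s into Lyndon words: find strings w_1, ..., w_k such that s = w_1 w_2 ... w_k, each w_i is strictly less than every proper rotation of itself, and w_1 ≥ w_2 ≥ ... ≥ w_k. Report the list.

emit factor 1: 'bc' (i=0, period=2)
emit factor 2: 'b' (i=2, period=1)
emit factor 3: 'b' (i=3, period=1)
emit factor 4: 'aacbacabccacb' (i=4, period=13)
emit factor 5: 'aabaabcbacc' (i=17, period=11)

["bc", "b", "b", "aacbacabccacb", "aabaabcbacc"]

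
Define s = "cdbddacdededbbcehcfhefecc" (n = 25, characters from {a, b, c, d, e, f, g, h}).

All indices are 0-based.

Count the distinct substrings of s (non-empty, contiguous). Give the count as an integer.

302

rank→(start, suffix):
  0 → (5, 'acdededbbcehcfhefecc')
  1 → (12, 'bbcehcfhefecc')
  2 → (13, 'bcehcfhefecc')
  3 → (2, 'bddacdededbbcehcfhefecc')
  4 → (24, 'c')
  5 → (23, 'cc')
  6 → (0, 'cdbddacdededbbcehcfhefecc')
  7 → (6, 'cdededbbcehcfhefecc')
  8 → (14, 'cehcfhefecc')
  9 → (17, 'cfhefecc')
  10 → (4, 'dacdededbbcehcfhefecc')
  11 → (11, 'dbbcehcfhefecc')
  12 → (1, 'dbddacdededbbcehcfhefecc')
  13 → (3, 'ddacdededbbcehcfhefecc')
  14 → (9, 'dedbbcehcfhefecc')
  15 → (7, 'dededbbcehcfhefecc')
  16 → (22, 'ecc')
  17 → (10, 'edbbcehcfhefecc')
  18 → (8, 'ededbbcehcfhefecc')
  19 → (20, 'efecc')
  20 → (15, 'ehcfhefecc')
  21 → (21, 'fecc')
  22 → (18, 'fhefecc')
  23 → (16, 'hcfhefecc')
  24 → (19, 'hefecc')

SA = [5, 12, 13, 2, 24, 23, 0, 6, 14, 17, 4, 11, 1, 3, 9, 7, 22, 10, 8, 20, 15, 21, 18, 16, 19]
rank  pair      lcp
   1  s[5:],s[12:]  0  ''
   2  s[12:],s[13:]  1  'b'
   3  s[13:],s[2:]  1  'b'
   4  s[2:],s[24:]  0  ''
   5  s[24:],s[23:]  1  'c'
   6  s[23:],s[0:]  1  'c'
   7  s[0:],s[6:]  2  'cd'
   8  s[6:],s[14:]  1  'c'
   9  s[14:],s[17:]  1  'c'
  10  s[17:],s[4:]  0  ''
  11  s[4:],s[11:]  1  'd'
  12  s[11:],s[1:]  2  'db'
  13  s[1:],s[3:]  1  'd'
  14  s[3:],s[9:]  1  'd'
  15  s[9:],s[7:]  3  'ded'
  16  s[7:],s[22:]  0  ''
  17  s[22:],s[10:]  1  'e'
  18  s[10:],s[8:]  2  'ed'
  19  s[8:],s[20:]  1  'e'
  20  s[20:],s[15:]  1  'e'
  21  s[15:],s[21:]  0  ''
  22  s[21:],s[18:]  1  'f'
  23  s[18:],s[16:]  0  ''
  24  s[16:],s[19:]  1  'h'

n(n+1)/2 = 25·26/2 = 325
Σ LCP = 0 + 0 + 1 + 1 + 0 + 1 + 1 + 2 + 1 + 1 + 0 + 1 + 2 + 1 + 1 + 3 + 0 + 1 + 2 + 1 + 1 + 0 + 1 + 0 + 1 = 23
distinct = 325 − 23 = 302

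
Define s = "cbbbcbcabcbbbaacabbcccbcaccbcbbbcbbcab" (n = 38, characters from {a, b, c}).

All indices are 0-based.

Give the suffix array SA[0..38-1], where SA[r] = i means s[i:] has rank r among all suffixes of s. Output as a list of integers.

[13, 36, 16, 7, 14, 24, 37, 12, 11, 10, 29, 1, 33, 30, 2, 17, 34, 5, 22, 8, 27, 31, 3, 18, 35, 15, 6, 23, 9, 28, 0, 32, 4, 21, 26, 20, 25, 19]

rank | idx | suffix
   0 |  13 | aacabbcccbcaccbcbbbcbbcab
   1 |  36 | ab
   2 |  16 | abbcccbcaccbcbbbcbbcab
   3 |   7 | abcbbbaacabbcccbcaccbcbbbcbbcab
   4 |  14 | acabbcccbcaccbcbbbcbbcab
   5 |  24 | accbcbbbcbbcab
   6 |  37 | b
   7 |  12 | baacabbcccbcaccbcbbbcbbcab
   8 |  11 | bbaacabbcccbcaccbcbbbcbbcab
   9 |  10 | bbbaacabbcccbcaccbcbbbcbbcab
  10 |  29 | bbbcbbcab
  11 |   1 | bbbcbcabcbbbaacabbcccbcaccbcbbbcbbcab
  12 |  33 | bbcab
  13 |  30 | bbcbbcab
  14 |   2 | bbcbcabcbbbaacabbcccbcaccbcbbbcbbcab
  15 |  17 | bbcccbcaccbcbbbcbbcab
  16 |  34 | bcab
  17 |   5 | bcabcbbbaacabbcccbcaccbcbbbcbbcab
  18 |  22 | bcaccbcbbbcbbcab
  19 |   8 | bcbbbaacabbcccbcaccbcbbbcbbcab
  20 |  27 | bcbbbcbbcab
  21 |  31 | bcbbcab
  22 |   3 | bcbcabcbbbaacabbcccbcaccbcbbbcbbcab
  23 |  18 | bcccbcaccbcbbbcbbcab
  24 |  35 | cab
  25 |  15 | cabbcccbcaccbcbbbcbbcab
  26 |   6 | cabcbbbaacabbcccbcaccbcbbbcbbcab
  27 |  23 | caccbcbbbcbbcab
  28 |   9 | cbbbaacabbcccbcaccbcbbbcbbcab
  29 |  28 | cbbbcbbcab
  30 |   0 | cbbbcbcabcbbbaacabbcccbcaccbcbbbcbbcab
  31 |  32 | cbbcab
  32 |   4 | cbcabcbbbaacabbcccbcaccbcbbbcbbcab
  33 |  21 | cbcaccbcbbbcbbcab
  34 |  26 | cbcbbbcbbcab
  35 |  20 | ccbcaccbcbbbcbbcab
  36 |  25 | ccbcbbbcbbcab
  37 |  19 | cccbcaccbcbbbcbbcab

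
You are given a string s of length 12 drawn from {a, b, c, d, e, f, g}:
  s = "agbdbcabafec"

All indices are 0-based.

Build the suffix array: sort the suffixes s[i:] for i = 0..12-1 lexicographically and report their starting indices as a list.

[6, 8, 0, 7, 4, 2, 11, 5, 3, 10, 9, 1]

sorted suffixes:
  #0 SA[0]=6  'abafec'
  #1 SA[1]=8  'afec'
  #2 SA[2]=0  'agbdbcabafec'
  #3 SA[3]=7  'bafec'
  #4 SA[4]=4  'bcabafec'
  #5 SA[5]=2  'bdbcabafec'
  #6 SA[6]=11  'c'
  #7 SA[7]=5  'cabafec'
  #8 SA[8]=3  'dbcabafec'
  #9 SA[9]=10  'ec'
  #10 SA[10]=9  'fec'
  #11 SA[11]=1  'gbdbcabafec'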